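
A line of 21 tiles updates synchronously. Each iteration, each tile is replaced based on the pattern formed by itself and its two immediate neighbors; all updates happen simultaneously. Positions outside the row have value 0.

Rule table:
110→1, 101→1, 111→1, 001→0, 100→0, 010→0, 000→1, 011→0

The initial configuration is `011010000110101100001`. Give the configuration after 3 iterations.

000001000100110101010

001100110011010101100
100100010001101010101
000001000100110101010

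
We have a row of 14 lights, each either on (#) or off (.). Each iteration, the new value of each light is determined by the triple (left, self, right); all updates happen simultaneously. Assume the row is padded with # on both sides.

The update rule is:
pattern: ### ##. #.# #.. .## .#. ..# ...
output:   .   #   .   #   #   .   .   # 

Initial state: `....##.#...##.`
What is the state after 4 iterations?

###.....##.##.

###.##..##.##.
..#.###.##.##.
#...#.#.##.##.
###.....##.##.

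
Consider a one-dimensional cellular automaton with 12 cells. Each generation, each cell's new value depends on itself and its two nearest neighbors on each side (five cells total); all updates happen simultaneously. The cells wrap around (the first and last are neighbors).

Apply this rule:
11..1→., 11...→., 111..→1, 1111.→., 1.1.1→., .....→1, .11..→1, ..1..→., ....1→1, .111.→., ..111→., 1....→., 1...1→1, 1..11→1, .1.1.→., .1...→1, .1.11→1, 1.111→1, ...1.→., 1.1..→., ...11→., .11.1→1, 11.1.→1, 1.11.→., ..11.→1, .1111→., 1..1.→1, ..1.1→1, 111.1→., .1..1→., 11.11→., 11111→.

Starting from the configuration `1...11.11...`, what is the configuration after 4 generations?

1.111..1...1

.11.11..1.1.
111..1.11...
..1.111.1.1.
1.111..1...1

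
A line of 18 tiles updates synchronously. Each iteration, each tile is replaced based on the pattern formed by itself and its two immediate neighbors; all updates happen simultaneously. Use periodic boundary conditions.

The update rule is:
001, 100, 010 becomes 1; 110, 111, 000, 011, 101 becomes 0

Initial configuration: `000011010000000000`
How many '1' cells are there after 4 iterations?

iteration 1: 000100011000000000
iteration 2: 001110100100000000
iteration 3: 010000111110000000
iteration 4: 111001000001000000
count of 1: 5

5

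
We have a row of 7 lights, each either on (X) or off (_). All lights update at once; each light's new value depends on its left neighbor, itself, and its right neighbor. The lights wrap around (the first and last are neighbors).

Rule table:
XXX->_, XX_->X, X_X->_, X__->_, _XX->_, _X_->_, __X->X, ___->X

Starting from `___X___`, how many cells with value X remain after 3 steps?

XXX__XX
__X_X__
XX____X
count of X: 3

3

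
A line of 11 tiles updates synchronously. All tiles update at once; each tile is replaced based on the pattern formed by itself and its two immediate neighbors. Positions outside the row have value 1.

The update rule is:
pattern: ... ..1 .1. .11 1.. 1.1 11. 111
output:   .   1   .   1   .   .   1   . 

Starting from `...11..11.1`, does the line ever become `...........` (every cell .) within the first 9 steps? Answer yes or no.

..111.111.1
.11.1.1.1.1
.11.......1
.11......11
.11.....11.
.11....111.
.11...11.1.
.11..111...
.11.11.1..1
step 9 is .11.11.1..1, still not uniform .

no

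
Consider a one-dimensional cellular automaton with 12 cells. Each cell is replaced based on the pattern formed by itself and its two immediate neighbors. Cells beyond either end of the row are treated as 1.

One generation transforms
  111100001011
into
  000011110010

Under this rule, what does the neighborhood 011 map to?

At position 10 the neighborhood is 011; the next row has 1 there.

1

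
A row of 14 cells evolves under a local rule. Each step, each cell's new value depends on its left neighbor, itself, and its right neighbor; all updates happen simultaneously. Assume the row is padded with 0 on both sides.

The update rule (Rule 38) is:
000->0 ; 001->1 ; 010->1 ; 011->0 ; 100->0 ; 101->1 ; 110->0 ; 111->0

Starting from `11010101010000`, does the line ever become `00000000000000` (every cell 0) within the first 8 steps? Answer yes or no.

yes

step 1: 00111111110000
step 2: 01000000000000
step 3: 11000000000000
step 4: 00000000000000
all cells are 0 at step 4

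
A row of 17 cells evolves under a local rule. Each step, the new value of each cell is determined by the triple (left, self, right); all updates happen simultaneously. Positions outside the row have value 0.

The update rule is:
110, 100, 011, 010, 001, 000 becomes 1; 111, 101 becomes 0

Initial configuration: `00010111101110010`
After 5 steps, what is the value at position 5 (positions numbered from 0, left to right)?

11110100101011111
10010111101010001
11110100101011111  (repeats step 1; period 2)
step 5: 11110100101011111
position 5 holds 1

1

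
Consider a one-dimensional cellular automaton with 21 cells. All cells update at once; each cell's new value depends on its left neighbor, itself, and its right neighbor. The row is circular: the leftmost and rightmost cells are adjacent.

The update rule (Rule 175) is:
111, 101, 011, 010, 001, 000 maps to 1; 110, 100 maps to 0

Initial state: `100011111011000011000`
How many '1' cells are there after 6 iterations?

101111110110011110011
011111101100111100111
111111011001111001110
111110110011110011101
111101100111100111011
111011001111001110111
count of 1: 15

15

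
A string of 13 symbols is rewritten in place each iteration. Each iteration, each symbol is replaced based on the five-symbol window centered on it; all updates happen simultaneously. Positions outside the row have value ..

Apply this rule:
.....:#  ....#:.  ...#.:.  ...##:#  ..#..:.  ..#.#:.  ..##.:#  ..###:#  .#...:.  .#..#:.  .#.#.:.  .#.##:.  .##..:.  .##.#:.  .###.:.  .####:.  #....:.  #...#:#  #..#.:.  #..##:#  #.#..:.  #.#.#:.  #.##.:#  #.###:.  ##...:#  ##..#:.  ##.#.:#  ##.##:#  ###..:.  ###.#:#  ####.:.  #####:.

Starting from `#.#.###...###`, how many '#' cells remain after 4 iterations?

iteration 1: .......####..
iteration 2: #####.##...#.
iteration 3: #...###.##...
iteration 4: ..###.###.#.#
count of #: 8

8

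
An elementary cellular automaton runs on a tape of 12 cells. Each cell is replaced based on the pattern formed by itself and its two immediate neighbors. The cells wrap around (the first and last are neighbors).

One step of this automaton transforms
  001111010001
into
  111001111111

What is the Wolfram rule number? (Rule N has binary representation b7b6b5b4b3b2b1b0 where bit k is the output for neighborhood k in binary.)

127

position 3: 111 → 0  (bit 7 = 0)
position 5: 110 → 1  (bit 6 = 1)
position 6: 101 → 1  (bit 5 = 1)
position 0: 100 → 1  (bit 4 = 1)
position 2: 011 → 1  (bit 3 = 1)
position 7: 010 → 1  (bit 2 = 1)
position 1: 001 → 1  (bit 1 = 1)
position 9: 000 → 1  (bit 0 = 1)
bits b7..b0 = 01111111 = 127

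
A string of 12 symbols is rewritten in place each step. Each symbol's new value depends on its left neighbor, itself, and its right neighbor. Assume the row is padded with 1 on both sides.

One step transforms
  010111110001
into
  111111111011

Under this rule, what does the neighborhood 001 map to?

At position 10 the neighborhood is 001; the next row has 1 there.

1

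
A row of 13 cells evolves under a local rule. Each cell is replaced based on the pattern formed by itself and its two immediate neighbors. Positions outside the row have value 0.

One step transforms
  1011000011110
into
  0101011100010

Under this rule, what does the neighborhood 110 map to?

At position 3 the neighborhood is 110; the next row has 1 there.

1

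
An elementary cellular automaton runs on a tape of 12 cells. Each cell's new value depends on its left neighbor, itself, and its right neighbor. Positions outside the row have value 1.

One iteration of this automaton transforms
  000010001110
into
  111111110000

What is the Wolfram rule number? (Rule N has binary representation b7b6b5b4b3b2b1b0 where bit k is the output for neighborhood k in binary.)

position 9: 111 → 0  (bit 7 = 0)
position 10: 110 → 0  (bit 6 = 0)
position 11: 101 → 0  (bit 5 = 0)
position 0: 100 → 1  (bit 4 = 1)
position 8: 011 → 0  (bit 3 = 0)
position 4: 010 → 1  (bit 2 = 1)
position 3: 001 → 1  (bit 1 = 1)
position 1: 000 → 1  (bit 0 = 1)
bits b7..b0 = 00010111 = 23

23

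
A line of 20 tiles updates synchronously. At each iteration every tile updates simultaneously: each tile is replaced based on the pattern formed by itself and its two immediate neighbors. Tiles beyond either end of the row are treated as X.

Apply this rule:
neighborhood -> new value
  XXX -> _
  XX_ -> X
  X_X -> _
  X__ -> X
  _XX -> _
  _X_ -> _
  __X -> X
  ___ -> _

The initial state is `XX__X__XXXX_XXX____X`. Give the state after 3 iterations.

iteration 1: _XXX_XX___X___XX__X_
iteration 2: ___X__XX_X_X_X_XXX__
iteration 3: X_X_XX_X_________XXX

X_X_XX_X_________XXX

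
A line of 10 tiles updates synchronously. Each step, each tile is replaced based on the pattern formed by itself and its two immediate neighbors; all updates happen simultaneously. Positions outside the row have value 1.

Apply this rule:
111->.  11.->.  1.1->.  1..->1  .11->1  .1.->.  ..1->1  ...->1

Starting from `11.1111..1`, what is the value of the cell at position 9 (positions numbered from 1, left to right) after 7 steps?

.

...1...111
111.1111..
....1...11
1111.1111.
.....1....
11111.1111
......1...
position 9 holds .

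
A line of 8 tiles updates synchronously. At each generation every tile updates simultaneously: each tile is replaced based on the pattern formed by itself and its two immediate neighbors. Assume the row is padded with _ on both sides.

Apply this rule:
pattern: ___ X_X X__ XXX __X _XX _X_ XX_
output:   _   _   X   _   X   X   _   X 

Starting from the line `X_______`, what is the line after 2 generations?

X_X_____

generation 1: _X______
generation 2: X_X_____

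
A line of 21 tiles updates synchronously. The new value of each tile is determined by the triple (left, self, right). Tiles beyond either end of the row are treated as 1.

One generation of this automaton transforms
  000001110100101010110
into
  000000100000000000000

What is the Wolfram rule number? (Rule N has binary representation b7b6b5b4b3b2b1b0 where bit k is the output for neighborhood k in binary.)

128

position 6: 111 → 1  (bit 7 = 1)
position 7: 110 → 0  (bit 6 = 0)
position 8: 101 → 0  (bit 5 = 0)
position 0: 100 → 0  (bit 4 = 0)
position 5: 011 → 0  (bit 3 = 0)
position 9: 010 → 0  (bit 2 = 0)
position 4: 001 → 0  (bit 1 = 0)
position 1: 000 → 0  (bit 0 = 0)
bits b7..b0 = 10000000 = 128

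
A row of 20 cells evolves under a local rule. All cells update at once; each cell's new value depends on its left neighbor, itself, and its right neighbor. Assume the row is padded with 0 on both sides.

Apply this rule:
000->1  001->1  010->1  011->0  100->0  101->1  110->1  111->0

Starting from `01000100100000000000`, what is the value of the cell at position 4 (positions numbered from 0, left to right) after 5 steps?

0

step 1: 11011101101111111111
step 2: 01100110110000000001
step 3: 10101011010111111111
step 4: 11111101111000000001
step 5: 00000110001011111111
position 4 holds 0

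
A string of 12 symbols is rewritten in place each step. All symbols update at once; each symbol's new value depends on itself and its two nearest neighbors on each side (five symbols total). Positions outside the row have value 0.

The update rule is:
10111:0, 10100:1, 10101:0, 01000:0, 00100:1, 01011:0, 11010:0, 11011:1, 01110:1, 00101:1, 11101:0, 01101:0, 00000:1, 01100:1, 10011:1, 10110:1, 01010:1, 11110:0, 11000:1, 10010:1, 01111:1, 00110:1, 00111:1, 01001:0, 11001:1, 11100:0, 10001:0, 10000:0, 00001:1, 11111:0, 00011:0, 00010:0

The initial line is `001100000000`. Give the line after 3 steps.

101110111111
100101010000
101110110011

101110110011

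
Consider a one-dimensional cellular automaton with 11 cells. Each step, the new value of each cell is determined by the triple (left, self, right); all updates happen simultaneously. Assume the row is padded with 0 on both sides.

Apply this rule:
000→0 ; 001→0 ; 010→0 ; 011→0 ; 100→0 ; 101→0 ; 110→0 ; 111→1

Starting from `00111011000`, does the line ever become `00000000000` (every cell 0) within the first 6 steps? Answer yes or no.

yes

00010000000
00000000000
all cells are 0 at step 2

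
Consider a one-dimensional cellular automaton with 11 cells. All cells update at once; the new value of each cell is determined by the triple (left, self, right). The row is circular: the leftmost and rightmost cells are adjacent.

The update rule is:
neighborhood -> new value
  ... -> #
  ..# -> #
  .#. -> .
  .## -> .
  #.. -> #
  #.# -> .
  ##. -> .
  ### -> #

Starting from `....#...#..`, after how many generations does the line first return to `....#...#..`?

4

####.###.##
###...#...#
##.###.###.
....#...#..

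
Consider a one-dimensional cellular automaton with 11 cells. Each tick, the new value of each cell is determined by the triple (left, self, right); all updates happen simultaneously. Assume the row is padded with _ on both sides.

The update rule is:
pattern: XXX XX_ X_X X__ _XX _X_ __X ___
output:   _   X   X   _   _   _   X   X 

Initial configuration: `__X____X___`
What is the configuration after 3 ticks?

X_X__X_X_X_

XX__XXX__XX
_X_X__X_X_X
X_X__X_X_X_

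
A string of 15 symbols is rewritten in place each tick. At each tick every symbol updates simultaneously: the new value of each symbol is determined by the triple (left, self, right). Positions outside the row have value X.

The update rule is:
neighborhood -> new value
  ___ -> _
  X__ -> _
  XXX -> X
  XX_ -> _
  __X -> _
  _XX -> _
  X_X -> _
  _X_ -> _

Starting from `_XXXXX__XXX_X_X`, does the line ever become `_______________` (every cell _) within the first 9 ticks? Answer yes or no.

yes

__XXX____X_____
___X___________
_______________
all cells are _ at tick 3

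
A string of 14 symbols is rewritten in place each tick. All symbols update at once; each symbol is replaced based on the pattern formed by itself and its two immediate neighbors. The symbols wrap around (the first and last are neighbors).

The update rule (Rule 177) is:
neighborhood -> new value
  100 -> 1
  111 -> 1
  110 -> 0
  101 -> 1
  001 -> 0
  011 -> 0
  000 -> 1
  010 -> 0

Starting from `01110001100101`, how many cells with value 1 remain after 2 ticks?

tick 1: 10101100010010
tick 2: 01010011001001
count of 1: 6

6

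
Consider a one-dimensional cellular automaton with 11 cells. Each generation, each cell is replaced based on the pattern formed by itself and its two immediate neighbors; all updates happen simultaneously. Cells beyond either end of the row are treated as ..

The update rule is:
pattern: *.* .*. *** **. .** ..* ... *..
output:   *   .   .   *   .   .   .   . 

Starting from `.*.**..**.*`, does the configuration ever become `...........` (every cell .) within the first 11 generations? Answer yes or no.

..*.*...**.
...*.....*.
...........
all cells are . at generation 3

yes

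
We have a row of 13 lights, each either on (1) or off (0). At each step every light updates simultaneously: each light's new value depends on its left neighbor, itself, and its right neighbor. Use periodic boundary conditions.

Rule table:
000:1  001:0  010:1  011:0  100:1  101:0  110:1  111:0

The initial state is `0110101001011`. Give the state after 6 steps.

1001011011010

0010101101001
1010100101101
1010110100100
1010010110110
1011010010010
1001011011010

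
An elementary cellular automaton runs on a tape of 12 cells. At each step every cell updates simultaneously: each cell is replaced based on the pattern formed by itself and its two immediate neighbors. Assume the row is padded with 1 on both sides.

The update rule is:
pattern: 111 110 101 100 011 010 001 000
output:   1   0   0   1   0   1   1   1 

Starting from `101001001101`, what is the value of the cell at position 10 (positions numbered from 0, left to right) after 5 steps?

0

001111110000
110111101111
100011000111
011100111011
001011010001
position 10 holds 0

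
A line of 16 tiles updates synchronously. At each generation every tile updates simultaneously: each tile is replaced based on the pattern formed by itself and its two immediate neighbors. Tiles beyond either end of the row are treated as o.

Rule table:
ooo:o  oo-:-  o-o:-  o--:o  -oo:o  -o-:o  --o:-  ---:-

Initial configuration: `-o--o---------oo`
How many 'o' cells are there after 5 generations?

generation 1: -oo-oo--------oo
generation 2: -o--o-o-------oo
generation 3: -oo-o-oo------oo
generation 4: -o--o-o-o-----oo
generation 5: -oo-o-o-oo----oo
count of o: 8

8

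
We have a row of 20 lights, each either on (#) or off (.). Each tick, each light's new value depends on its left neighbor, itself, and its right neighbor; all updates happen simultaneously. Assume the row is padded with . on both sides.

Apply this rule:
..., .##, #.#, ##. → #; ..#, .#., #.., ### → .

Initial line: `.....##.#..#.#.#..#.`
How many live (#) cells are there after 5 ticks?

####.###....#.#.....
#..###.#.##..#..####
...#.##.###.....#..#
##..#####.#.###.....
##..#...##.##.#.####
count of #: 12

12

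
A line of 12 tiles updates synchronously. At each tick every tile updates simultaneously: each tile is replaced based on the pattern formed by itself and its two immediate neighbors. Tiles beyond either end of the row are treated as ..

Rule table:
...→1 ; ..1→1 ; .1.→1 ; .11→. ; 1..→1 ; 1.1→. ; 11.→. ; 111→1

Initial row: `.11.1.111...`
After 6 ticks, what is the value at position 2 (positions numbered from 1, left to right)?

1

1...1..1.111
11111111..1.
.111111.1111
1.1111...11.
1..11.111..1
111....1.111
position 2 holds 1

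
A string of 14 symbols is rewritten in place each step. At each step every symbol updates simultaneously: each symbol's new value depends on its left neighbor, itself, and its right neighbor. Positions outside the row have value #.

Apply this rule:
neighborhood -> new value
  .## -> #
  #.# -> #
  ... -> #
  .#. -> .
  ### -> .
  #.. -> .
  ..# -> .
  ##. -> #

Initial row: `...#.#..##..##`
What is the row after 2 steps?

step 1: .#..#...##..#.
step 2: #.....#.##...#

#.....#.##...#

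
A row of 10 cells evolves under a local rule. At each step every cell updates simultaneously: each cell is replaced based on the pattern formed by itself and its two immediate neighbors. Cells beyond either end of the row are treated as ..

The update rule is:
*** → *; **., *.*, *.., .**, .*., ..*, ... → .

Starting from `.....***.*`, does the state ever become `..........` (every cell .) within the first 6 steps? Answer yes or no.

......*...
..........
all cells are . at step 2

yes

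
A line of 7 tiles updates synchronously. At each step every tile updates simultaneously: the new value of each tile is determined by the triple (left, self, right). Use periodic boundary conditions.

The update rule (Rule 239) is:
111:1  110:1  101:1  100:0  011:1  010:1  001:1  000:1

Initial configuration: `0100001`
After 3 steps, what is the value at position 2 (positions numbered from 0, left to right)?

1

step 1: 1101111
step 2: 1111111
step 3: 1111111
position 2 holds 1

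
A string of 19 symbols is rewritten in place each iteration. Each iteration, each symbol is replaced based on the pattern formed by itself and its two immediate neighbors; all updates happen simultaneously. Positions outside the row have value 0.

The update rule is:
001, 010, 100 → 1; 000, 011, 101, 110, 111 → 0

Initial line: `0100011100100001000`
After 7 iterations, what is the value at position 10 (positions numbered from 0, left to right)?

1

iteration 1: 1110100011110011100
iteration 2: 0000110100001100010
iteration 3: 0001000110010010111
iteration 4: 0011101001111110000
iteration 5: 0100001110000001000
iteration 6: 1110010001000011100
iteration 7: 0001111011100100010
position 10 holds 1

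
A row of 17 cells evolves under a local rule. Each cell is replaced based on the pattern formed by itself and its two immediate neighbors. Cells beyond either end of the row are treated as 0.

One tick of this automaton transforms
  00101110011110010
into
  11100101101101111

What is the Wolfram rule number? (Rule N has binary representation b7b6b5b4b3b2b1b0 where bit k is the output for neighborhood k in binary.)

151

position 5: 111 → 1  (bit 7 = 1)
position 6: 110 → 0  (bit 6 = 0)
position 3: 101 → 0  (bit 5 = 0)
position 7: 100 → 1  (bit 4 = 1)
position 4: 011 → 0  (bit 3 = 0)
position 2: 010 → 1  (bit 2 = 1)
position 1: 001 → 1  (bit 1 = 1)
position 0: 000 → 1  (bit 0 = 1)
bits b7..b0 = 10010111 = 151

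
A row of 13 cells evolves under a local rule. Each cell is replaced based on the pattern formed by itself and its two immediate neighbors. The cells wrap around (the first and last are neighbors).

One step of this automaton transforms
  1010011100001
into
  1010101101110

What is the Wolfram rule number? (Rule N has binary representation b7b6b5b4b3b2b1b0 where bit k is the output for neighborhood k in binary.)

199

position 6: 111 → 1  (bit 7 = 1)
position 0: 110 → 1  (bit 6 = 1)
position 1: 101 → 0  (bit 5 = 0)
position 3: 100 → 0  (bit 4 = 0)
position 5: 011 → 0  (bit 3 = 0)
position 2: 010 → 1  (bit 2 = 1)
position 4: 001 → 1  (bit 1 = 1)
position 9: 000 → 1  (bit 0 = 1)
bits b7..b0 = 11000111 = 199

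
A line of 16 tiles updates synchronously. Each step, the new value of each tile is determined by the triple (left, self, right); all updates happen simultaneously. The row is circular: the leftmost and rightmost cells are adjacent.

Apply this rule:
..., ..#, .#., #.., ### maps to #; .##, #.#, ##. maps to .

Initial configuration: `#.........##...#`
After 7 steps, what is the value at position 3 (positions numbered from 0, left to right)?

step 1: .#########..###.
step 2: #.#######.##.#.#
step 3: ...#####.....#..
step 4: ###.###.########
step 5: ##...#...#######
step 6: #.#######.######
step 7: ...#####...#####
position 3 holds #

#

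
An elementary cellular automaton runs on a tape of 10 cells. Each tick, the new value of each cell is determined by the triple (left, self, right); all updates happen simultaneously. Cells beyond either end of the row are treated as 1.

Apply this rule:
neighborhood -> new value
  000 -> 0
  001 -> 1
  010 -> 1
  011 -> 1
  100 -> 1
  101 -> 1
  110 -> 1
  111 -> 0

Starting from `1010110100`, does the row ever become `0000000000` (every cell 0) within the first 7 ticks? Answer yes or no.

yes

tick 1: 1111111111
tick 2: 0000000000
all cells are 0 at tick 2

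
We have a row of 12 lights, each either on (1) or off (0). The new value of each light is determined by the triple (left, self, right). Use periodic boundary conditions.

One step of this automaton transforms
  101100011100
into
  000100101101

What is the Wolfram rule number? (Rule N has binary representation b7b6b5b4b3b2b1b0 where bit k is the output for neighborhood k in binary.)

194

position 8: 111 → 1  (bit 7 = 1)
position 3: 110 → 1  (bit 6 = 1)
position 1: 101 → 0  (bit 5 = 0)
position 4: 100 → 0  (bit 4 = 0)
position 2: 011 → 0  (bit 3 = 0)
position 0: 010 → 0  (bit 2 = 0)
position 6: 001 → 1  (bit 1 = 1)
position 5: 000 → 0  (bit 0 = 0)
bits b7..b0 = 11000010 = 194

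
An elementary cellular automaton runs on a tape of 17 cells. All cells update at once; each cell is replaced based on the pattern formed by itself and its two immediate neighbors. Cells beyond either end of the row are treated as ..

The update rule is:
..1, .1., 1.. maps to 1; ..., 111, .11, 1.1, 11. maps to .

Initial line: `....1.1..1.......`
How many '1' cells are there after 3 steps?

...11.11111......
..1........1.....
.111......111....
count of 1: 6

6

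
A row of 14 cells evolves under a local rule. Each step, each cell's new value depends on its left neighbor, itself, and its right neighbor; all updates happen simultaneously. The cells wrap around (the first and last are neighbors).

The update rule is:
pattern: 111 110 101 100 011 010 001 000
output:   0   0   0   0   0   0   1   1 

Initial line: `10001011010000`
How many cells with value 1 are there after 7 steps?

step 1: 00110000000111
step 2: 01000111111000
step 3: 10011000000011
step 4: 00100011111100
step 5: 11001100000001
step 6: 00010001111110
step 7: 11100110000000
count of 1: 5

5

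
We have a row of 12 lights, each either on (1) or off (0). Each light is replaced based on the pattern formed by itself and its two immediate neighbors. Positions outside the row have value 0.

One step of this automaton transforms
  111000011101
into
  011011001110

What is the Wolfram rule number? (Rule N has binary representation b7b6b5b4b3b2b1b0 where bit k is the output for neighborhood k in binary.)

position 1: 111 → 1  (bit 7 = 1)
position 2: 110 → 1  (bit 6 = 1)
position 10: 101 → 1  (bit 5 = 1)
position 3: 100 → 0  (bit 4 = 0)
position 0: 011 → 0  (bit 3 = 0)
position 11: 010 → 0  (bit 2 = 0)
position 6: 001 → 0  (bit 1 = 0)
position 4: 000 → 1  (bit 0 = 1)
bits b7..b0 = 11100001 = 225

225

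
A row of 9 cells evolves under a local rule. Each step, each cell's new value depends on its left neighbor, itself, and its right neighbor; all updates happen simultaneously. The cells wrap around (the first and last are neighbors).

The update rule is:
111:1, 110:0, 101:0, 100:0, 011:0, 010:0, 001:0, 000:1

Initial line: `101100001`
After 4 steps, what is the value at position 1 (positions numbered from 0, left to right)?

1

000001100
111100001
111001100
010000000
position 1 holds 1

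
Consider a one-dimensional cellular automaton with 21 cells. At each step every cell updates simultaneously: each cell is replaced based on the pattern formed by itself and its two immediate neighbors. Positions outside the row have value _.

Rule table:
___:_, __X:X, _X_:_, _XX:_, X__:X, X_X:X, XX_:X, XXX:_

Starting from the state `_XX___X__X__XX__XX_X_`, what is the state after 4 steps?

_X_X_XX_X_XX__XX_XX_X

step 1: X_XX_X_XX_XX_XXX_XX_X
step 2: _X_XX_X_XX_XX__XX_XX_
step 3: X_X_XX_X_XX_XXX_XX_XX
step 4: _X_X_XX_X_XX__XX_XX_X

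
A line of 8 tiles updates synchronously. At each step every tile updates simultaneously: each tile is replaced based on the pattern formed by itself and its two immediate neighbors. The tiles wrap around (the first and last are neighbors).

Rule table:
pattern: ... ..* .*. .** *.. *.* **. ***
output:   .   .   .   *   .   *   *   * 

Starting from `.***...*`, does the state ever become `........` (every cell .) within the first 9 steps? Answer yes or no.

no

****....
****....  (fixed point — unchanged through step 9)
step 9 is ****...., still not uniform .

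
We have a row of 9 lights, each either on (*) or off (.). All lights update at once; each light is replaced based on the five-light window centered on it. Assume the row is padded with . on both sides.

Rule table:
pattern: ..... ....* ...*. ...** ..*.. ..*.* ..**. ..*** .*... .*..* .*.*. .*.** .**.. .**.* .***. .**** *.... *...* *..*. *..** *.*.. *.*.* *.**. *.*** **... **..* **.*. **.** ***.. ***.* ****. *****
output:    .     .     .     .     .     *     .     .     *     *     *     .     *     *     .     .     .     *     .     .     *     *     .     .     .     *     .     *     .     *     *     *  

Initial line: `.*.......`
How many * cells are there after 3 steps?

..*......
...*.....
....*....
count of *: 1

1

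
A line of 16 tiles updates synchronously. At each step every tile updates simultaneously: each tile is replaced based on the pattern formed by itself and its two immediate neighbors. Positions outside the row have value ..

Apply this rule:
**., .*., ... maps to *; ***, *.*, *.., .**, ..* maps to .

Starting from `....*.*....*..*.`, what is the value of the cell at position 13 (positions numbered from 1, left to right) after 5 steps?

.

***.*.*.**.*..*.
..*.*.*..*.*..*.
*.*.*.*..*.*..*.
*.*.*.*..*.*..*.  (fixed point — unchanged through step 5)
position 13 holds .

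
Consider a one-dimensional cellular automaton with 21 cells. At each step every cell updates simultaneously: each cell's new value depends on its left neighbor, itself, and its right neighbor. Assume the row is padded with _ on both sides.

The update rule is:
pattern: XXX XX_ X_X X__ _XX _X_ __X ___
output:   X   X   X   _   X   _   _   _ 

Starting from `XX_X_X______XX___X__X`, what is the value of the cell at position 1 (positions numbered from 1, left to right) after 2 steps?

X

step 1: XXX_X_______XX_______
step 2: XXXX________XX_______
position 1 holds X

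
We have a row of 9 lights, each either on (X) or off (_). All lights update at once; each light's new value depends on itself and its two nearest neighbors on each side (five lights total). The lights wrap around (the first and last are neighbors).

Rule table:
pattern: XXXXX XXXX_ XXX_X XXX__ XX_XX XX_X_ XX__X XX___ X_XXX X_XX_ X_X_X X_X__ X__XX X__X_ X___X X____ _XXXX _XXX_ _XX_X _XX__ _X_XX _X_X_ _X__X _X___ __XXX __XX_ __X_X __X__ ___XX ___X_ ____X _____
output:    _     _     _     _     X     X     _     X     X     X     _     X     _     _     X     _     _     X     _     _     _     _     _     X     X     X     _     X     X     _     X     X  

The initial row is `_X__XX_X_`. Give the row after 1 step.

_X__X_XX_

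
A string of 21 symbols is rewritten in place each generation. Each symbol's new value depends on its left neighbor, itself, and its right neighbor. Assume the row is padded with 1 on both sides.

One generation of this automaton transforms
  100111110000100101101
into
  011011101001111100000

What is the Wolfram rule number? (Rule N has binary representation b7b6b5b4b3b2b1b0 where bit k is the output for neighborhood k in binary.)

position 4: 111 → 1  (bit 7 = 1)
position 0: 110 → 0  (bit 6 = 0)
position 16: 101 → 0  (bit 5 = 0)
position 1: 100 → 1  (bit 4 = 1)
position 3: 011 → 0  (bit 3 = 0)
position 12: 010 → 1  (bit 2 = 1)
position 2: 001 → 1  (bit 1 = 1)
position 9: 000 → 0  (bit 0 = 0)
bits b7..b0 = 10010110 = 150

150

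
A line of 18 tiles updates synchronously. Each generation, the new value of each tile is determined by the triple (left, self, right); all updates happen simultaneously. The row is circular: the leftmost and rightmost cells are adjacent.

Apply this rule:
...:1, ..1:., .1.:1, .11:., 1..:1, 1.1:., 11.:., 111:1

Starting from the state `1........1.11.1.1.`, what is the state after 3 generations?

..1111.1..11..1.11

11111111.1....1.1.
.111111..1111.1.1.
..1111.1..11..1.11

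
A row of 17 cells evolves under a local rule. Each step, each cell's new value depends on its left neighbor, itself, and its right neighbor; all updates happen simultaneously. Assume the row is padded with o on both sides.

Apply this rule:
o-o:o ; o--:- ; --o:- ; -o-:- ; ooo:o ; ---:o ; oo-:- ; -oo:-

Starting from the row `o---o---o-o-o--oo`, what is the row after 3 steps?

--o---o--o-o----o
----o-----o--oo--
-oo---ooo--------

-oo---ooo--------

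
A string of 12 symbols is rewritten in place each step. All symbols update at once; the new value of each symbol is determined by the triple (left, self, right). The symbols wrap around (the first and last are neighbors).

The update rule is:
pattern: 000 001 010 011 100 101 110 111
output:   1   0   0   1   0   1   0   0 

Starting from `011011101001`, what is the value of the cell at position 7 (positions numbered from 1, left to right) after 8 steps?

110110010000
101100000110
011001110101
110001001010
100100000101
000001110011
011101000010
010010011000
position 7 holds 0

0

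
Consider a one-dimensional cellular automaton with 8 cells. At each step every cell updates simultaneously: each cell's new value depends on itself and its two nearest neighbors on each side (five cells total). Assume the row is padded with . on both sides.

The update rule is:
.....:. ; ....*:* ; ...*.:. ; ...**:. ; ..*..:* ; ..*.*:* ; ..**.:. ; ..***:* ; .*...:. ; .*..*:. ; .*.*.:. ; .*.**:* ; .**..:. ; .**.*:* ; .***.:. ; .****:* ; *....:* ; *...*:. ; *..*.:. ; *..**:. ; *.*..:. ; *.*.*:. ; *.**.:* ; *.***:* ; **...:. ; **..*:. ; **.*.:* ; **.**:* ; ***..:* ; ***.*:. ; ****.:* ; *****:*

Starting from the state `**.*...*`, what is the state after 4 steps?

.**....*
....**.*
..*..**.
*.*.....

*.*.....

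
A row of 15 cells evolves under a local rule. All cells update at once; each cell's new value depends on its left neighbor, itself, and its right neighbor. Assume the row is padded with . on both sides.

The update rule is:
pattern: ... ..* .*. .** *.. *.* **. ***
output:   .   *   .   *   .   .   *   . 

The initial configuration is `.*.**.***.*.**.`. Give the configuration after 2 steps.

step 1: *..**.*.*...**.
step 2: ..***......***.

..***......***.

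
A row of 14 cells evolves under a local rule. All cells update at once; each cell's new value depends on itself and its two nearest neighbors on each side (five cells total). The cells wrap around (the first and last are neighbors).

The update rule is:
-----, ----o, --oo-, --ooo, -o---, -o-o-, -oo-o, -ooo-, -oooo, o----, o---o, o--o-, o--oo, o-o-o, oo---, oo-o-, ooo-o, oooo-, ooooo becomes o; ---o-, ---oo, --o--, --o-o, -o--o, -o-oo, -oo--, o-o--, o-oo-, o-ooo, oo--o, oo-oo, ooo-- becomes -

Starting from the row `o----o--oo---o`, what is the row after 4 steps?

o-oo--ooo-oo--

-ooo---oo-oo-o
--o-oo-oo--ooo
-o---o----ooo-
o-oo--ooo-oo--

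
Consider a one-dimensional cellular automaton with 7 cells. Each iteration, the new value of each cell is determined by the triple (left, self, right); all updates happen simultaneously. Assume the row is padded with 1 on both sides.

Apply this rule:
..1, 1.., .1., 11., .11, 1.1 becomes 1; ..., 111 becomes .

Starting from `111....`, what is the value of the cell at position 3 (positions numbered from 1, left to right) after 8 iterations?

.

..11..1
1111111
.......
1.....1
11...11
.11.11.
1111111  (repeats iteration 2; period 5)
iteration 8: .......
position 3 holds .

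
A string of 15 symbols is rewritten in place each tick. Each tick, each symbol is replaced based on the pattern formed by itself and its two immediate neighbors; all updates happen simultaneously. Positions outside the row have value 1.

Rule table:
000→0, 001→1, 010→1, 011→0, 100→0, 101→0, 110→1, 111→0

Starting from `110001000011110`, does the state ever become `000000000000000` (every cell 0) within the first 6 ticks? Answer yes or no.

010011000100010
010101001100110
010101010101010
010101010101010  (fixed point — unchanged through tick 6)
tick 6 is 010101010101010, still not uniform 0

no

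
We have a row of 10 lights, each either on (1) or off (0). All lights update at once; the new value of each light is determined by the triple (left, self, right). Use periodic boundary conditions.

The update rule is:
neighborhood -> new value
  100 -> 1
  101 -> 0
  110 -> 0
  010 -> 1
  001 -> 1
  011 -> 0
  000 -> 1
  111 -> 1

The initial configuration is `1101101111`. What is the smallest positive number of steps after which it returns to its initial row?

1000000111
0111111011
0011110000
1101101111

4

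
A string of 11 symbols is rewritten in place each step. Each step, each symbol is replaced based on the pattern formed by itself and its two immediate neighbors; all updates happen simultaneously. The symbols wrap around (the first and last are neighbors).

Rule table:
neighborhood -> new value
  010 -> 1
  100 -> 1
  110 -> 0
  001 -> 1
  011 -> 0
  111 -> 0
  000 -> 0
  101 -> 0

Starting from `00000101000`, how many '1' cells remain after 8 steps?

00001101100
00010000010
00111000111
11000101000
00101101101
11100000001
00010000010  (repeats step 2; period 5)
step 8: 00111000111
count of 1: 6

6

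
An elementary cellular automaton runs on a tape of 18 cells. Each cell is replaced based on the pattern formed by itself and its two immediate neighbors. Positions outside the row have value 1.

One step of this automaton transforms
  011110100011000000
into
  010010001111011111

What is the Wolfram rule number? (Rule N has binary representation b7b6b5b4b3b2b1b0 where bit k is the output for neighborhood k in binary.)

75

position 2: 111 → 0  (bit 7 = 0)
position 4: 110 → 1  (bit 6 = 1)
position 0: 101 → 0  (bit 5 = 0)
position 7: 100 → 0  (bit 4 = 0)
position 1: 011 → 1  (bit 3 = 1)
position 6: 010 → 0  (bit 2 = 0)
position 9: 001 → 1  (bit 1 = 1)
position 8: 000 → 1  (bit 0 = 1)
bits b7..b0 = 01001011 = 75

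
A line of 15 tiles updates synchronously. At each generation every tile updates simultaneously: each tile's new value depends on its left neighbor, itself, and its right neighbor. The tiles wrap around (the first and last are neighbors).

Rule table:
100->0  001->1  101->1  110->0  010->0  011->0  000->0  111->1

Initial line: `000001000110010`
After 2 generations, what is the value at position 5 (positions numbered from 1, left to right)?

0

000010001000100
000100010001000
position 5 holds 0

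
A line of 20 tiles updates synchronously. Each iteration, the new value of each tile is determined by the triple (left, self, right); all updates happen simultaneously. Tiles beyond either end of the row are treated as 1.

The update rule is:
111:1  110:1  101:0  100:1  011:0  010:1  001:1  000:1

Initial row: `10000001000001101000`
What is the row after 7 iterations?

iteration 1: 11111111111110101111
iteration 2: 11111111111110100111
iteration 3: 11111111111110111011
iteration 4: 11111111111110011001
iteration 5: 11111111111111101110
iteration 6: 11111111111111100110
iteration 7: 11111111111111111010

11111111111111111010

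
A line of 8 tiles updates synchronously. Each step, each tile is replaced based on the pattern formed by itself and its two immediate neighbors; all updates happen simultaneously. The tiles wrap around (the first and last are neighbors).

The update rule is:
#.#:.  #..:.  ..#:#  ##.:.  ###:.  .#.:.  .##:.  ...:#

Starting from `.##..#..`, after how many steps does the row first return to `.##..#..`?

16

step 1: #...#..#
step 2: ..##..#.
step 3: ##...#..
step 4: ...##..#
step 5: .##...#.
step 6: #...##..
step 7: ..##...#
step 8: .#...##.
step 9: #..##...
step 10: ..#...##
step 11: .#..##..
step 12: #..#...#
step 13: ..#..##.
step 14: ##..#...
step 15: ...#..##
step 16: .##..#..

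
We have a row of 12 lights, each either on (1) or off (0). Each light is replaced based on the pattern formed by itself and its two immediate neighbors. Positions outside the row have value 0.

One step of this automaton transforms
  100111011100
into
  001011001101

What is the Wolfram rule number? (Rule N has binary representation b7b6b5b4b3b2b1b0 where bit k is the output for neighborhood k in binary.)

position 4: 111 → 1  (bit 7 = 1)
position 5: 110 → 1  (bit 6 = 1)
position 6: 101 → 0  (bit 5 = 0)
position 1: 100 → 0  (bit 4 = 0)
position 3: 011 → 0  (bit 3 = 0)
position 0: 010 → 0  (bit 2 = 0)
position 2: 001 → 1  (bit 1 = 1)
position 11: 000 → 1  (bit 0 = 1)
bits b7..b0 = 11000011 = 195

195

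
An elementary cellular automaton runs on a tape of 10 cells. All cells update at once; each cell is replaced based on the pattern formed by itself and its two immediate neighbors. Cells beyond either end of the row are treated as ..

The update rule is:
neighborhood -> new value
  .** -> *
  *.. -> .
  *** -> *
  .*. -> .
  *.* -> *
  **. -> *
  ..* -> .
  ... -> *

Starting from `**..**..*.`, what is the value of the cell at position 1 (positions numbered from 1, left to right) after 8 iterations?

*

iteration 1: **..**....
iteration 2: **..**.***
iteration 3: **..******
iteration 4: **..******  (fixed point — unchanged through iteration 8)
position 1 holds *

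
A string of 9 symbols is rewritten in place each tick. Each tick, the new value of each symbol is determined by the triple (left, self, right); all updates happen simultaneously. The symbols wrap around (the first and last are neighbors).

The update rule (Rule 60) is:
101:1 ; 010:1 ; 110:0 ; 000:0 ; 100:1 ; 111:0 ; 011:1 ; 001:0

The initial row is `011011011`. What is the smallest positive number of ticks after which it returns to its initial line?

110110110
101101101
011011011

3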